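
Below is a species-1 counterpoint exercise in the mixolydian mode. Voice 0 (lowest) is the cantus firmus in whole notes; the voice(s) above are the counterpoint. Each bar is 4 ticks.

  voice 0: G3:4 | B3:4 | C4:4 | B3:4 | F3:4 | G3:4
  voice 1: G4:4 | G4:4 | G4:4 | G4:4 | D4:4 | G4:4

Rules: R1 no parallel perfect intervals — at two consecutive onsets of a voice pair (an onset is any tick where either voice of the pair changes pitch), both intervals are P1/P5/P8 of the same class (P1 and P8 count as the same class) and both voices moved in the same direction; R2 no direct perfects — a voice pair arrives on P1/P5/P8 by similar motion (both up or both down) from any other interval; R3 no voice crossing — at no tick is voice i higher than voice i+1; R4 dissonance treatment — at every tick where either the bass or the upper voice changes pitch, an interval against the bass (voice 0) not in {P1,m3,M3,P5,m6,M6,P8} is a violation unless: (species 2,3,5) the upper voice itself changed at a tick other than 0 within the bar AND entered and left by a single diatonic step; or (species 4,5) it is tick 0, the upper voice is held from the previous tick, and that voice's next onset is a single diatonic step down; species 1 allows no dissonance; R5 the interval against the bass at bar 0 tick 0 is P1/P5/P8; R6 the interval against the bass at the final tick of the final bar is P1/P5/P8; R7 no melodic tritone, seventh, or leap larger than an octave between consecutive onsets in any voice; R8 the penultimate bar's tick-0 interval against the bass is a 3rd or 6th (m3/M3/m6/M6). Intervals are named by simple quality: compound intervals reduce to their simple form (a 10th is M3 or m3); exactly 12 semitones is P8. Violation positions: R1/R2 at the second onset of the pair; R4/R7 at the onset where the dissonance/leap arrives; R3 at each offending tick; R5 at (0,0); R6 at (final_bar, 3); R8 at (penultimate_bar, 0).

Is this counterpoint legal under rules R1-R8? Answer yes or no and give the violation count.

No (2 violations)

bar 0: v0=G3 v1=G4 (P8)
bar 1: v0=B3 v1=G4 (m6)
bar 2: v0=C4 v1=G4 (P5)
bar 3: v0=B3 v1=G4 (m6)
bar 4: v0=F3 v1=D4 (M6)
bar 5: v0=G3 v1=G4 (P8)
  R7 @ bar4.0: B3->F3 leap 6st
  R2 @ bar5.0: F3/D4 M6 -> G3/G4 P8 similar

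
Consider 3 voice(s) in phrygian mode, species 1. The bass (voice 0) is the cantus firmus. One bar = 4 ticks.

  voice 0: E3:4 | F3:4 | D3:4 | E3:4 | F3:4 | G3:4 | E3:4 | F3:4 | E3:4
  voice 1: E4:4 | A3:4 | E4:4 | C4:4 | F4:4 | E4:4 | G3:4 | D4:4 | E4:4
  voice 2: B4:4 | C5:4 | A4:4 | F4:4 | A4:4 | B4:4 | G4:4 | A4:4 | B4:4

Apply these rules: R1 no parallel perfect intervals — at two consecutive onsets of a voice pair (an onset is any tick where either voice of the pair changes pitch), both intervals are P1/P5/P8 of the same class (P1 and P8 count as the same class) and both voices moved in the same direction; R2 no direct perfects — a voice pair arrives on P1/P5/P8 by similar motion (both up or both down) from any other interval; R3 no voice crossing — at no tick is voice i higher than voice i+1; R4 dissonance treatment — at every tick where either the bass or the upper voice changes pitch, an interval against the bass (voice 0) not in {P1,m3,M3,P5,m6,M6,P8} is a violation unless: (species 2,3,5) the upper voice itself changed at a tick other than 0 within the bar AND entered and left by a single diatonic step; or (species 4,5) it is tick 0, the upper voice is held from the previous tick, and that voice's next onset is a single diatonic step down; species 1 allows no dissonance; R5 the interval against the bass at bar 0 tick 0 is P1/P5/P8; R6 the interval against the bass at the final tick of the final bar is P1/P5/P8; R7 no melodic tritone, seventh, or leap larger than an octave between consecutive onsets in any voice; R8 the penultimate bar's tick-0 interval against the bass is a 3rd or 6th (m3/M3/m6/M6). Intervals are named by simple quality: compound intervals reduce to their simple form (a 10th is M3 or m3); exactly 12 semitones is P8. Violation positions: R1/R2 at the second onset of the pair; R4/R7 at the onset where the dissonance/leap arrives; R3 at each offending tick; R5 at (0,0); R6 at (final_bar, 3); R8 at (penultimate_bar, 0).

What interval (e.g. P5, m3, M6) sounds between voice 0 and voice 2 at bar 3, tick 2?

m2

voice 0=E3 voice 2=F4 -> m2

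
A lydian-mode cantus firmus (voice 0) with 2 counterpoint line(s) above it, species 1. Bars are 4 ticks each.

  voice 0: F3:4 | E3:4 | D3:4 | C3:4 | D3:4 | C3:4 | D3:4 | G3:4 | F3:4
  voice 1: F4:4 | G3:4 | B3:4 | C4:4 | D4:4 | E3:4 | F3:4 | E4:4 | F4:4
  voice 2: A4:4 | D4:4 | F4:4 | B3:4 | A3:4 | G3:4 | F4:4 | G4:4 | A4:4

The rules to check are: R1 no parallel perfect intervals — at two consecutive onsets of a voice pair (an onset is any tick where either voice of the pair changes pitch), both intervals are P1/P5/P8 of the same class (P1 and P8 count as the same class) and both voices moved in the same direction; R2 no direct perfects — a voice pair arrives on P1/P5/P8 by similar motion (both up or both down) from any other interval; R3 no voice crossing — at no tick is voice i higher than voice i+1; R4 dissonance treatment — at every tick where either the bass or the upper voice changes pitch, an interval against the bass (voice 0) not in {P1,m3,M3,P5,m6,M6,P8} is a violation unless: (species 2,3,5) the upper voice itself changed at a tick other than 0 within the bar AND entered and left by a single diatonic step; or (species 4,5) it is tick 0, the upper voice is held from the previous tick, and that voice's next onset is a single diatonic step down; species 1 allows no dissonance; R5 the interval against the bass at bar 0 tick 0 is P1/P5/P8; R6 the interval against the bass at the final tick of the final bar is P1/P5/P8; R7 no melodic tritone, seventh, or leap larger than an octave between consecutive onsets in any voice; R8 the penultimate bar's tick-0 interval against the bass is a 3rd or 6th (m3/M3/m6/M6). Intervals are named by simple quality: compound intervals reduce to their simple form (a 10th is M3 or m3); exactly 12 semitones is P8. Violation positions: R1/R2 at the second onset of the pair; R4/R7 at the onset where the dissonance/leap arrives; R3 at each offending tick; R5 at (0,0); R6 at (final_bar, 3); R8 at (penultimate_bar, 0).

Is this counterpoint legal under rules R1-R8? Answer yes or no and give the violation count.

bar 0: v0=F3 v1=F4 v2=A4 (M3)
bar 1: v0=E3 v1=G3 v2=D4 (m7)
bar 2: v0=D3 v1=B3 v2=F4 (m3)
bar 3: v0=C3 v1=C4 v2=B3 (M7)
bar 4: v0=D3 v1=D4 v2=A3 (P5)
bar 5: v0=C3 v1=E3 v2=G3 (P5)
bar 6: v0=D3 v1=F3 v2=F4 (m3)
bar 7: v0=G3 v1=E4 v2=G4 (P8)
bar 8: v0=F3 v1=F4 v2=A4 (M3)
  R5 @ bar0.0: opens on M3
  R2 @ bar1.0: F4/A4 M3 -> G3/D4 P5 similar
  R4 @ bar1.0: E3/D4 m7 untreated
  R7 @ bar1.0: F4->G3 leap 10st
  R3 @ bar3.0: C4 above B3
  R4 @ bar3.0: C3/B3 M7 untreated
  R7 @ bar3.0: F4->B3 leap 6st
  R3 @ bar3.1: C4 above B3
  R3 @ bar3.2: C4 above B3
  R3 @ bar3.3: C4 above B3
  R1 @ bar4.0: C3/C4 P8 -> D3/D4 P8 similar
  R3 @ bar4.0: D4 above A3
  R3 @ bar4.1: D4 above A3
  R3 @ bar4.2: D4 above A3
  R3 @ bar4.3: D4 above A3
  R1 @ bar5.0: D3/A3 P5 -> C3/G3 P5 similar
  R7 @ bar5.0: D4->E3 leap 10st
  R2 @ bar6.0: E3/G3 m3 -> F3/F4 P8 similar
  R7 @ bar6.0: G3->F4 leap 10st
  R2 @ bar7.0: D3/F4 m3 -> G3/G4 P8 similar
  R7 @ bar7.0: F3->E4 leap 11st
  R8 @ bar7.0: penult P8 not 3rd/6th
  R6 @ bar8.3: closes on M3

No (23 violations)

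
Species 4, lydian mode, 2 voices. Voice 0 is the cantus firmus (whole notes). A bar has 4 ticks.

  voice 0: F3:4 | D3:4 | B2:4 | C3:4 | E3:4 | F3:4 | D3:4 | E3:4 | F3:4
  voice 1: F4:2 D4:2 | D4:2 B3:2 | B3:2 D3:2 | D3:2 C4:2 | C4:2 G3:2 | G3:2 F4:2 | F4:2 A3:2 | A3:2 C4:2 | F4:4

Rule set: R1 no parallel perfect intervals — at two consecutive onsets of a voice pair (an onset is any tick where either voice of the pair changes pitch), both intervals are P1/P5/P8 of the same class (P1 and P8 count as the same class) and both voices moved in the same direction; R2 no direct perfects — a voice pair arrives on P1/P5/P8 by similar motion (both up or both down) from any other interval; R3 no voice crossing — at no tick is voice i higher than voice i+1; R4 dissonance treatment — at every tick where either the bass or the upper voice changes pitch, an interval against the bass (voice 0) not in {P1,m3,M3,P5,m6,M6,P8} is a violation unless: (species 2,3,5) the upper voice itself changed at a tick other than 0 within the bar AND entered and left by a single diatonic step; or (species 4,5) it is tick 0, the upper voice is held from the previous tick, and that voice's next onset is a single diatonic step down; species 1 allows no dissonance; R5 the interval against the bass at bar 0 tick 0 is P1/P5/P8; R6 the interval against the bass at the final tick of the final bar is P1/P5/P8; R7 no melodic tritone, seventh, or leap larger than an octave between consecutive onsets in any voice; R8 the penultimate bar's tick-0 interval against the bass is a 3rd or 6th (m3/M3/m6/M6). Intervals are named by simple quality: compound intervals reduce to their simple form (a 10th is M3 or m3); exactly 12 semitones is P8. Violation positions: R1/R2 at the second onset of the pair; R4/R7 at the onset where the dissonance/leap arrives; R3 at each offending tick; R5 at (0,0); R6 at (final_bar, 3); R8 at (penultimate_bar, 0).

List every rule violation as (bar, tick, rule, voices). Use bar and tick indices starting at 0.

bar 0: v0=F3 v1=F4 downbeat P8
bar 1: v0=D3 v1=D4 downbeat P8
bar 2: v0=B2 v1=B3 downbeat P8
bar 3: v0=C3 v1=D3 downbeat M2
bar 4: v0=E3 v1=C4 downbeat m6
bar 5: v0=F3 v1=G3 downbeat M2
bar 6: v0=D3 v1=F4 downbeat m3
bar 7: v0=E3 v1=A3 downbeat P4
bar 8: v0=F3 v1=F4 downbeat P8
  -> R4 @ bar 3 tick 0 v(0, 1): C3/D3 M2 untreated
  -> R7 @ bar 3 tick 2 v(1,): D3->C4 leap 10st
  -> R4 @ bar 5 tick 0 v(0, 1): F3/G3 M2 untreated
  -> R7 @ bar 5 tick 2 v(1,): G3->F4 leap 10st
  -> R4 @ bar 7 tick 0 v(0, 1): E3/A3 P4 untreated
  -> R8 @ bar 7 tick 0 v(0, 1): penult P4 not 3rd/6th
  -> R2 @ bar 8 tick 0 v(0, 1): E3/C4 m6 -> F3/F4 P8 similar

(3, 0, R4, (0, 1))
(3, 2, R7, (1,))
(5, 0, R4, (0, 1))
(5, 2, R7, (1,))
(7, 0, R4, (0, 1))
(7, 0, R8, (0, 1))
(8, 0, R2, (0, 1))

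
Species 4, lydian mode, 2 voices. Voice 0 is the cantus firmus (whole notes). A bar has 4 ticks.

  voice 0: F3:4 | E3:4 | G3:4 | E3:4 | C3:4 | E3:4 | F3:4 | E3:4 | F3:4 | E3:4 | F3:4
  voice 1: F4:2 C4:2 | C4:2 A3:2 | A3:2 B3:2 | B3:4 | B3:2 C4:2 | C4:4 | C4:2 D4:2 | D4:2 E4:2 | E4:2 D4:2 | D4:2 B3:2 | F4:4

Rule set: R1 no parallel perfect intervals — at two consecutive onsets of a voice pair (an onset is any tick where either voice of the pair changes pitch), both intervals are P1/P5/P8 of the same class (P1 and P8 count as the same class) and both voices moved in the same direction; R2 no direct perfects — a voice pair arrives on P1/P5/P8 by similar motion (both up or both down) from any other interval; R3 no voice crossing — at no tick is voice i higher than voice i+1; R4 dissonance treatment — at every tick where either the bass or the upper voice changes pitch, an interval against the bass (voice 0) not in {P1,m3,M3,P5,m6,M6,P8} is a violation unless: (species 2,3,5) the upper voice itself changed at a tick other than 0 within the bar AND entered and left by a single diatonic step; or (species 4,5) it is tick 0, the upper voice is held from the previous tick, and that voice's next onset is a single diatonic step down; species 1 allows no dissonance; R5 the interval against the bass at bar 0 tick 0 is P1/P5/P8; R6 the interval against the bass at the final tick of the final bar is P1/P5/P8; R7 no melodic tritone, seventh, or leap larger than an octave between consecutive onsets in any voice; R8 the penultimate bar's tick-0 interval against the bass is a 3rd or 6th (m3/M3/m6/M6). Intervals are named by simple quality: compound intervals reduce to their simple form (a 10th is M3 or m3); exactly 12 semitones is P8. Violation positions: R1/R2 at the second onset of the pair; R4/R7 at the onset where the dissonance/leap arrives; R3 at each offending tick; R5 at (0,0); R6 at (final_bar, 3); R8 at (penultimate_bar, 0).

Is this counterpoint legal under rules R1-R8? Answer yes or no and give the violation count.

No (8 violations)

bar 0: v0=F3 v1=F4 (P8)
bar 1: v0=E3 v1=C4 (m6)
bar 2: v0=G3 v1=A3 (M2)
bar 3: v0=E3 v1=B3 (P5)
bar 4: v0=C3 v1=B3 (M7)
bar 5: v0=E3 v1=C4 (m6)
bar 6: v0=F3 v1=C4 (P5)
bar 7: v0=E3 v1=D4 (m7)
bar 8: v0=F3 v1=E4 (M7)
bar 9: v0=E3 v1=D4 (m7)
bar 10: v0=F3 v1=F4 (P8)
  R4 @ bar1.2: E3/A3 P4 untreated
  R4 @ bar2.0: G3/A3 M2 untreated
  R4 @ bar4.0: C3/B3 M7 untreated
  R4 @ bar7.0: E3/D4 m7 untreated
  R4 @ bar9.0: E3/D4 m7 untreated
  R8 @ bar9.0: penult m7 not 3rd/6th
  R2 @ bar10.0: E3/B3 P5 -> F3/F4 P8 similar
  R7 @ bar10.0: B3->F4 leap 6st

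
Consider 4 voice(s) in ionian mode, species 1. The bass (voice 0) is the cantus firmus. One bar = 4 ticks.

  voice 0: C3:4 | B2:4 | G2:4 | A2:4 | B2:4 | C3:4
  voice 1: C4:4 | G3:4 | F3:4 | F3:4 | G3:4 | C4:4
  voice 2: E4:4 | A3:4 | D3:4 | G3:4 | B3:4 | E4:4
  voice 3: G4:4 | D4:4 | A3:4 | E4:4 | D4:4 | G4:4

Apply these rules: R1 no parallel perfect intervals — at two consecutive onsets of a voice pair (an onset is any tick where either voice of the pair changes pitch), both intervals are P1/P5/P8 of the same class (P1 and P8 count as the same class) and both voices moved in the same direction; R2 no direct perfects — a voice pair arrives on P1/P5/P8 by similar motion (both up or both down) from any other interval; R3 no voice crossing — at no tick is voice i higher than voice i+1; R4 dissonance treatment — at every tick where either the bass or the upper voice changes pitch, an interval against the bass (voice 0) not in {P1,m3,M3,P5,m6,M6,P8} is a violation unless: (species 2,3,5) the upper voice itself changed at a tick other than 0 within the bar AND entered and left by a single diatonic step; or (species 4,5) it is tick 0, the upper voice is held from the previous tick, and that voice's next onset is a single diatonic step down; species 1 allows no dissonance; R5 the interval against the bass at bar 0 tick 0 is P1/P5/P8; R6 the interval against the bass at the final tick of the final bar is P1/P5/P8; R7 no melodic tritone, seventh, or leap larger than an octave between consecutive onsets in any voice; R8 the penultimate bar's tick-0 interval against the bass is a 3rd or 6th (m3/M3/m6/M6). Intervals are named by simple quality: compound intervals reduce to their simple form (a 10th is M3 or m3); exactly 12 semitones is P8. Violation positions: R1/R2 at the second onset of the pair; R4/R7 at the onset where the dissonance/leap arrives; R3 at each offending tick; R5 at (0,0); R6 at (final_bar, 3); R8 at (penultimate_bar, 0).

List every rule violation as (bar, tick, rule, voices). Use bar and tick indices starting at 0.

bar 0: v0=C3 v1=C4 v2=E4 v3=G4 downbeat P5
bar 1: v0=B2 v1=G3 v2=A3 v3=D4 downbeat m3
bar 2: v0=G2 v1=F3 v2=D3 v3=A3 downbeat M2
bar 3: v0=A2 v1=F3 v2=G3 v3=E4 downbeat P5
bar 4: v0=B2 v1=G3 v2=B3 v3=D4 downbeat m3
bar 5: v0=C3 v1=C4 v2=E4 v3=G4 downbeat P5
  -> R5 @ bar 0 tick 0 v(0, 2): opens on M3
  -> R1 @ bar 1 tick 0 v(1, 3): C4/G4 P5 -> G3/D4 P5 similar
  -> R4 @ bar 1 tick 0 v(0, 2): B2/A3 m7 untreated
  -> R2 @ bar 2 tick 0 v(0, 2): B2/A3 m7 -> G2/D3 P5 similar
  -> R2 @ bar 2 tick 0 v(2, 3): A3/D4 P4 -> D3/A3 P5 similar
  -> R3 @ bar 2 tick 0 v(1, 2): F3 above D3
  -> R4 @ bar 2 tick 0 v(0, 1): G2/F3 m7 untreated
  -> R4 @ bar 2 tick 0 v(0, 3): G2/A3 M2 untreated
  -> R3 @ bar 2 tick 1 v(1, 2): F3 above D3
  -> R3 @ bar 2 tick 2 v(1, 2): F3 above D3
  -> R3 @ bar 2 tick 3 v(1, 2): F3 above D3
  -> R2 @ bar 3 tick 0 v(0, 3): G2/A3 M2 -> A2/E4 P5 similar
  -> R4 @ bar 3 tick 0 v(0, 2): A2/G3 m7 untreated
  -> R2 @ bar 4 tick 0 v(0, 2): A2/G3 m7 -> B2/B3 P8 similar
  -> R8 @ bar 4 tick 0 v(0, 2): penult P8 not 3rd/6th
  -> R1 @ bar 5 tick 0 v(1, 3): G3/D4 P5 -> C4/G4 P5 similar
  -> R2 @ bar 5 tick 0 v(0, 1): B2/G3 m6 -> C3/C4 P8 similar
  -> R2 @ bar 5 tick 0 v(0, 3): B2/D4 m3 -> C3/G4 P5 similar
  -> R6 @ bar 5 tick 3 v(0, 2): closes on M3

(0, 0, R5, (0, 2))
(1, 0, R1, (1, 3))
(1, 0, R4, (0, 2))
(2, 0, R2, (0, 2))
(2, 0, R2, (2, 3))
(2, 0, R3, (1, 2))
(2, 0, R4, (0, 1))
(2, 0, R4, (0, 3))
(2, 1, R3, (1, 2))
(2, 2, R3, (1, 2))
(2, 3, R3, (1, 2))
(3, 0, R2, (0, 3))
(3, 0, R4, (0, 2))
(4, 0, R2, (0, 2))
(4, 0, R8, (0, 2))
(5, 0, R1, (1, 3))
(5, 0, R2, (0, 1))
(5, 0, R2, (0, 3))
(5, 3, R6, (0, 2))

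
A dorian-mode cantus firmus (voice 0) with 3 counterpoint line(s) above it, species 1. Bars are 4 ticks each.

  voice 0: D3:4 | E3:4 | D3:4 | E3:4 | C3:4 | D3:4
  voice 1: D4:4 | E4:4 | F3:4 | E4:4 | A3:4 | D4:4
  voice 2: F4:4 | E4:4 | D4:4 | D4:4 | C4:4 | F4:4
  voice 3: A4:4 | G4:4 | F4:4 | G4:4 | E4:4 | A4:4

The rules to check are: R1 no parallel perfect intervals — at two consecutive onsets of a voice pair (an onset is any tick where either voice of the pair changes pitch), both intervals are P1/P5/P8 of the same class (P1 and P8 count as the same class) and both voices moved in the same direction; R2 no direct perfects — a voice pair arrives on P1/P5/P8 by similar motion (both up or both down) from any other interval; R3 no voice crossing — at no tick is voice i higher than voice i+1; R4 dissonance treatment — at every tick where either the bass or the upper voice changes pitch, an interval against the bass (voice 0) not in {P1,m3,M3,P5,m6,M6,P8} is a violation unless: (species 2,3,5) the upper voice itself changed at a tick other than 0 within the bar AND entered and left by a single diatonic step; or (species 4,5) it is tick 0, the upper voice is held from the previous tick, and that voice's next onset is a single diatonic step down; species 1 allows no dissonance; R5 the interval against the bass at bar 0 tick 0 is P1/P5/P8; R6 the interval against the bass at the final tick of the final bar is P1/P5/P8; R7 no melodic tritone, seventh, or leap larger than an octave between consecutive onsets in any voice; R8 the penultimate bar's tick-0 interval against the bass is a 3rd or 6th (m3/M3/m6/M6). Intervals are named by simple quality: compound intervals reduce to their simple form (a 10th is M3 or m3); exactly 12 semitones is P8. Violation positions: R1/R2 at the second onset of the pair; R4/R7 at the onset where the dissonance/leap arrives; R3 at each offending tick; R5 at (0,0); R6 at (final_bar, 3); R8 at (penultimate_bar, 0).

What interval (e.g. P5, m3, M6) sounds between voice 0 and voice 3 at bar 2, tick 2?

m3

voice 0=D3 voice 3=F4 -> m3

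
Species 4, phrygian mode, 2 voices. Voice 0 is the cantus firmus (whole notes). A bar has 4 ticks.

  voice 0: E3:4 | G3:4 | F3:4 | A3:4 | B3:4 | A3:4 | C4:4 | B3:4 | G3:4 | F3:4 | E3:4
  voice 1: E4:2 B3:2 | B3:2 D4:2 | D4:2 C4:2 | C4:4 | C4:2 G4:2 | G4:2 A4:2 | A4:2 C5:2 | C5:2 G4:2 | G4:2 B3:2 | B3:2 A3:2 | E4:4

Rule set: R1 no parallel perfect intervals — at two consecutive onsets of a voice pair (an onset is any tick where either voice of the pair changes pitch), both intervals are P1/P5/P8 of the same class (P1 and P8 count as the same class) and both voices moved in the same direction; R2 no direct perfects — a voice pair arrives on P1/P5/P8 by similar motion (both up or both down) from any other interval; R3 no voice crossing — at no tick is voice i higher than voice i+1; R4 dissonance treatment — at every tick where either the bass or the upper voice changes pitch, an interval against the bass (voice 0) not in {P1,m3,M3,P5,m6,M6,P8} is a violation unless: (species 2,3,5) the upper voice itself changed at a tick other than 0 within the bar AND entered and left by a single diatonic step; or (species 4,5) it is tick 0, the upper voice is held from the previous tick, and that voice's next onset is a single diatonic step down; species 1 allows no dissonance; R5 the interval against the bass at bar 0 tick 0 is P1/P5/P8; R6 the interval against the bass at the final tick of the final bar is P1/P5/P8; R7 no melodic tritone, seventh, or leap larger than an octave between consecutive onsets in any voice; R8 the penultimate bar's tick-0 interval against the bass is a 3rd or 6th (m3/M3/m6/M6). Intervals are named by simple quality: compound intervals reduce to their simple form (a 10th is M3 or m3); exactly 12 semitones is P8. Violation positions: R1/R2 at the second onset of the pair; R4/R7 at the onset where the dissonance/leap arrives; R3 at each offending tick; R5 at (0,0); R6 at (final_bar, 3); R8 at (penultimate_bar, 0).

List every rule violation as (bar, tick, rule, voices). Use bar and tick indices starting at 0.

bar 0: v0=E3 v1=E4 downbeat P8
bar 1: v0=G3 v1=B3 downbeat M3
bar 2: v0=F3 v1=D4 downbeat M6
bar 3: v0=A3 v1=C4 downbeat m3
bar 4: v0=B3 v1=C4 downbeat m2
bar 5: v0=A3 v1=G4 downbeat m7
bar 6: v0=C4 v1=A4 downbeat M6
bar 7: v0=B3 v1=C5 downbeat m2
bar 8: v0=G3 v1=G4 downbeat P8
bar 9: v0=F3 v1=B3 downbeat TT
bar 10: v0=E3 v1=E4 downbeat P8
  -> R4 @ bar 4 tick 0 v(0, 1): B3/C4 m2 untreated
  -> R4 @ bar 5 tick 0 v(0, 1): A3/G4 m7 untreated
  -> R4 @ bar 7 tick 0 v(0, 1): B3/C5 m2 untreated
  -> R8 @ bar 9 tick 0 v(0, 1): penult TT not 3rd/6th

(4, 0, R4, (0, 1))
(5, 0, R4, (0, 1))
(7, 0, R4, (0, 1))
(9, 0, R8, (0, 1))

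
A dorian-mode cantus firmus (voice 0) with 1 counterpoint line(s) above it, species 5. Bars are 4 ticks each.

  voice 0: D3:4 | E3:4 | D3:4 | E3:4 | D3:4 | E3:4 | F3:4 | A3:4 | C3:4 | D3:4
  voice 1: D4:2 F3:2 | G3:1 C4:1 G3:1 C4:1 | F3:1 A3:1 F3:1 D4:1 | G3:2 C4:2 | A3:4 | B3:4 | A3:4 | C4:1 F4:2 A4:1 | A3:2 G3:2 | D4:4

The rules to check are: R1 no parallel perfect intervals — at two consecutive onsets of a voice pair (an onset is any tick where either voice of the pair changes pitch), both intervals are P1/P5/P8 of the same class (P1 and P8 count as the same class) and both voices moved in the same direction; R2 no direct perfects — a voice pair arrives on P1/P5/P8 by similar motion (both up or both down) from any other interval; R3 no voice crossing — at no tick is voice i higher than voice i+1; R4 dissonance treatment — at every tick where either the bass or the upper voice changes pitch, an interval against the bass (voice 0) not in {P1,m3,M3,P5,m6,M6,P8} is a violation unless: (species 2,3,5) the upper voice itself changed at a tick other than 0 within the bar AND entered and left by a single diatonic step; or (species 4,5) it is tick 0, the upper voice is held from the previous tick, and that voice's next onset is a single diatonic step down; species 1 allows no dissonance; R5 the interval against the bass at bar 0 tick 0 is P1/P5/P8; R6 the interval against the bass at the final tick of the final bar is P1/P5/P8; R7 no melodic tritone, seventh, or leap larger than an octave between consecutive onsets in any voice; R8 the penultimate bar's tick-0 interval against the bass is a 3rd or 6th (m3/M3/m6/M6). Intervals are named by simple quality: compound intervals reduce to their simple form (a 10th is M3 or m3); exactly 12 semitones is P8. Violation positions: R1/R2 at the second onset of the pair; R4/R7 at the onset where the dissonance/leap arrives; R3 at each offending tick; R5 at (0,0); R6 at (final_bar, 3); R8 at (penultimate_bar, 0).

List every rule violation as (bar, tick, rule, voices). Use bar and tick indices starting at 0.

bar 0: v0=D3 v1=D4 downbeat P8
bar 1: v0=E3 v1=G3 downbeat m3
bar 2: v0=D3 v1=F3 downbeat m3
bar 3: v0=E3 v1=G3 downbeat m3
bar 4: v0=D3 v1=A3 downbeat P5
bar 5: v0=E3 v1=B3 downbeat P5
bar 6: v0=F3 v1=A3 downbeat M3
bar 7: v0=A3 v1=C4 downbeat m3
bar 8: v0=C3 v1=A3 downbeat M6
bar 9: v0=D3 v1=D4 downbeat P8
  -> R2 @ bar 4 tick 0 v(0, 1): E3/C4 m6 -> D3/A3 P5 similar
  -> R1 @ bar 5 tick 0 v(0, 1): D3/A3 P5 -> E3/B3 P5 similar
  -> R2 @ bar 9 tick 0 v(0, 1): C3/G3 P5 -> D3/D4 P8 similar

(4, 0, R2, (0, 1))
(5, 0, R1, (0, 1))
(9, 0, R2, (0, 1))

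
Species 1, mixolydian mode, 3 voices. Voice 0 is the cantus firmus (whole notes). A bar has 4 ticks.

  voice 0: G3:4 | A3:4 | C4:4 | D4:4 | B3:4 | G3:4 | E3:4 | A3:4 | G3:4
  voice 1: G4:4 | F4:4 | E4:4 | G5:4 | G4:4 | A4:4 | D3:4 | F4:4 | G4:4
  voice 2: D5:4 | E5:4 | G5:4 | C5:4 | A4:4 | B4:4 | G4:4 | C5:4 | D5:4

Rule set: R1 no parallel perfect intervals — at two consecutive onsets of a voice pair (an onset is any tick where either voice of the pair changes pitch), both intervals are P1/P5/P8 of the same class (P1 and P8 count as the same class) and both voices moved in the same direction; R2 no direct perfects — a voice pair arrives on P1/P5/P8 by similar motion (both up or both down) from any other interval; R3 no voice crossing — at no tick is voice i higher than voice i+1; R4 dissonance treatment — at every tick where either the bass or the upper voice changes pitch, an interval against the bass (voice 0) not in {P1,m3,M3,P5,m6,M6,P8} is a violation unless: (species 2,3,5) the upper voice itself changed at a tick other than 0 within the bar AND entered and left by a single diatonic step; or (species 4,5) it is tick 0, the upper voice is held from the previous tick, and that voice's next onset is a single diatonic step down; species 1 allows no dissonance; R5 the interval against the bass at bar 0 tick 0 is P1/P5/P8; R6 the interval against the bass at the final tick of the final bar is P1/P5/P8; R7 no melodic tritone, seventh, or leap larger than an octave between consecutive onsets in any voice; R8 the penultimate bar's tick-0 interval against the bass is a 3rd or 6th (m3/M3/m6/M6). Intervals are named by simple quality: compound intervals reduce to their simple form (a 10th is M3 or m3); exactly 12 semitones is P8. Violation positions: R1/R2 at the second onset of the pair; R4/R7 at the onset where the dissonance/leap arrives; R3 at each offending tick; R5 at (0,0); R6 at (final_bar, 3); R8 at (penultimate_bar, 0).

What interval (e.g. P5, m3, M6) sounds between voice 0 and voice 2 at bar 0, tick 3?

voice 0=G3 voice 2=D5 -> P5

P5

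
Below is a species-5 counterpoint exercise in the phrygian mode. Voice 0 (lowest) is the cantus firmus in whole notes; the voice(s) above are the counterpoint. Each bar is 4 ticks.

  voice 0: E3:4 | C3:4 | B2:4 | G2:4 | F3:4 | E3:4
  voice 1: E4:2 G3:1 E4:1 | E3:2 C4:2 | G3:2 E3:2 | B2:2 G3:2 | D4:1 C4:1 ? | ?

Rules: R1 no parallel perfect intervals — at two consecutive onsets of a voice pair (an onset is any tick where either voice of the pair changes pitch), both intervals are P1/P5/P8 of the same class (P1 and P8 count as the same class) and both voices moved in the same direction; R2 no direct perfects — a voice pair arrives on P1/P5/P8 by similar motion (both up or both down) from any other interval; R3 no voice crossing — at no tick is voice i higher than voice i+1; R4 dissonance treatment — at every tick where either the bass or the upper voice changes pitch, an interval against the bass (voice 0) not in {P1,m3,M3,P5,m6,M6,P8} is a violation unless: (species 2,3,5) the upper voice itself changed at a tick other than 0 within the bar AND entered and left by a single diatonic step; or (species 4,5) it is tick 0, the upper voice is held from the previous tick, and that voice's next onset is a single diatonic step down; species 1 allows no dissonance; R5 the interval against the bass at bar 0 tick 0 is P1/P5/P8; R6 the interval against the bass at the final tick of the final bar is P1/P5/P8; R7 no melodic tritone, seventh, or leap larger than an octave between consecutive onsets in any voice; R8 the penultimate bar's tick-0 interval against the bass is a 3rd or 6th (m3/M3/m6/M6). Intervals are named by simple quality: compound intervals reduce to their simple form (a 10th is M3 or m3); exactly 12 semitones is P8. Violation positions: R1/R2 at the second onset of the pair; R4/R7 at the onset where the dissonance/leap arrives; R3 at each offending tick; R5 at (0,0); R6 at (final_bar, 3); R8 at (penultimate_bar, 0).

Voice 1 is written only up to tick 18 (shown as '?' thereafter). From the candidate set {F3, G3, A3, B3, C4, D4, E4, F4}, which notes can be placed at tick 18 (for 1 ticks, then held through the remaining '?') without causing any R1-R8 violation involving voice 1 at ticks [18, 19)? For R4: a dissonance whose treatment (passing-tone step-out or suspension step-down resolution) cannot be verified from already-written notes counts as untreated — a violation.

F3: legal
G3: violates R4
A3: legal
B3: violates R4
C4: legal
D4: legal
E4: violates R4
F4: legal

{A3, C4, D4, F3, F4}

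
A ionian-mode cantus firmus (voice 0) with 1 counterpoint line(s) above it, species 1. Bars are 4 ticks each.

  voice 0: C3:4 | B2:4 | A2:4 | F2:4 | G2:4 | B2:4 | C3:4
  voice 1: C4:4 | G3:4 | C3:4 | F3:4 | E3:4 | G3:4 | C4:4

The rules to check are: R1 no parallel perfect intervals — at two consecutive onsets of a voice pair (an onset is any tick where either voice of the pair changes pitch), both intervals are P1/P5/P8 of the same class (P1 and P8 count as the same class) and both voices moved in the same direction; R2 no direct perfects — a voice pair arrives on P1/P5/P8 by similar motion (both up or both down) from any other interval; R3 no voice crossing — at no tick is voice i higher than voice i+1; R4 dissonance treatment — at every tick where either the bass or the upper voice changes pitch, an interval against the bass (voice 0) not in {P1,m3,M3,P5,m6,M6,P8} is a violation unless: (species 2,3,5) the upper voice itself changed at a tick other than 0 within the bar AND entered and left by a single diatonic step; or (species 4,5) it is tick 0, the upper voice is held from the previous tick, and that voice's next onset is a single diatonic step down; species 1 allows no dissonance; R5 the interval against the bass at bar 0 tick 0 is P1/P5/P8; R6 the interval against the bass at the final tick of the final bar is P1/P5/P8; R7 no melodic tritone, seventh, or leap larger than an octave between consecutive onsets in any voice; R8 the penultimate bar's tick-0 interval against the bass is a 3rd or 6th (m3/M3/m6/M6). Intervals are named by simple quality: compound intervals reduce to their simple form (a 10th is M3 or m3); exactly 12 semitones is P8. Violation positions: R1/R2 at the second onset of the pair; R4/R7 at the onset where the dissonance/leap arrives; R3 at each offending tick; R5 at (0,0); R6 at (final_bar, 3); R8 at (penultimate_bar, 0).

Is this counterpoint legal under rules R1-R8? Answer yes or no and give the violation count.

bar 0: v0=C3 v1=C4 (P8)
bar 1: v0=B2 v1=G3 (m6)
bar 2: v0=A2 v1=C3 (m3)
bar 3: v0=F2 v1=F3 (P8)
bar 4: v0=G2 v1=E3 (M6)
bar 5: v0=B2 v1=G3 (m6)
bar 6: v0=C3 v1=C4 (P8)
  R2 @ bar6.0: B2/G3 m6 -> C3/C4 P8 similar

No (1 violations)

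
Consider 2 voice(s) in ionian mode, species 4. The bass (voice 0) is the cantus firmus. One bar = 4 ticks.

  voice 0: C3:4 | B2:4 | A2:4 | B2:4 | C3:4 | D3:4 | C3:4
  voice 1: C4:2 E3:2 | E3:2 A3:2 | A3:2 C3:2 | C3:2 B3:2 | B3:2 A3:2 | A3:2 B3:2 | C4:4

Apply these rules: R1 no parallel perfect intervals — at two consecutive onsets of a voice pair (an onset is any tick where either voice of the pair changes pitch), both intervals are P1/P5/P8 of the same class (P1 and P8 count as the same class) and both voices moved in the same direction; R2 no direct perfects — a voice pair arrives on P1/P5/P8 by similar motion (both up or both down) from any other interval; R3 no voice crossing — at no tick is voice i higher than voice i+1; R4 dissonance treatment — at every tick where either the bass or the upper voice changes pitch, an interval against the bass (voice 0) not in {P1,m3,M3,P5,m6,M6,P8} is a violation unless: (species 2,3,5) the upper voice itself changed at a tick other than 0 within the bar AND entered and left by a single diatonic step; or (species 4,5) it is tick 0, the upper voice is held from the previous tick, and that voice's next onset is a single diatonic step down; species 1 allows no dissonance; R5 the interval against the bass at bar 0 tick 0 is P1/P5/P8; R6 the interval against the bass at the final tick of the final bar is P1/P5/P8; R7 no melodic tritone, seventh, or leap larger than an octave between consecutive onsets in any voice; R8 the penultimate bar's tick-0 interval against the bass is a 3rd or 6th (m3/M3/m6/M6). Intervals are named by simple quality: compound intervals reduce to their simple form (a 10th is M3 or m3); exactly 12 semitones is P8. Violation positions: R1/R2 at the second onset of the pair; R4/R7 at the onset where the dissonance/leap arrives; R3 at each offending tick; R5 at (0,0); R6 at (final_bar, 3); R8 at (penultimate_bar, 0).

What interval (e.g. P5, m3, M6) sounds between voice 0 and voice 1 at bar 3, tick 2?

P8

voice 0=B2 voice 1=B3 -> P8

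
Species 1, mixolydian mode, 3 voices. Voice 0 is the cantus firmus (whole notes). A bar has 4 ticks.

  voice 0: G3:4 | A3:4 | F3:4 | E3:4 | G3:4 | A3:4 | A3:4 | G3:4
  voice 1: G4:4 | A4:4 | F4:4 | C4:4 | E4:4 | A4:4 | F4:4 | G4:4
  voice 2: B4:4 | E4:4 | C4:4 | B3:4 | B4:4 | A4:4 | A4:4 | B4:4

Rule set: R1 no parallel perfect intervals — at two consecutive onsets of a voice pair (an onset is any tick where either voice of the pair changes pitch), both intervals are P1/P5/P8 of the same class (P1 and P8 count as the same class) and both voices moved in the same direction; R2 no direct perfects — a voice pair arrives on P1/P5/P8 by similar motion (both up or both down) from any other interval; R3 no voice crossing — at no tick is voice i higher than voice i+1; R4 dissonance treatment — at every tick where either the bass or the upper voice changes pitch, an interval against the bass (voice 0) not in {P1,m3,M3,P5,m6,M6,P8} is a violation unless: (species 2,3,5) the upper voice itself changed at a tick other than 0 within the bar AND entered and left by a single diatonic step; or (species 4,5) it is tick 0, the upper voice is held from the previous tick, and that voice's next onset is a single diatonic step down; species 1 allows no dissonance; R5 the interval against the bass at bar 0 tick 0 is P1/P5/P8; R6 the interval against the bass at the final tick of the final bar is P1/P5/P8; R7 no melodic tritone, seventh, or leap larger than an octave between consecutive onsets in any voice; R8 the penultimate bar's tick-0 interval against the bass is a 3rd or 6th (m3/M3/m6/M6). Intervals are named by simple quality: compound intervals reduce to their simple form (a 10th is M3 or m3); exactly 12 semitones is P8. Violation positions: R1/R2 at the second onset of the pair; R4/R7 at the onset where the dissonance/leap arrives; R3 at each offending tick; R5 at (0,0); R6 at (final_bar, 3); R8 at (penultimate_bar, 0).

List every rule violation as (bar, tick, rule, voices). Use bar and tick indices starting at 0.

bar 0: v0=G3 v1=G4 v2=B4 downbeat M3
bar 1: v0=A3 v1=A4 v2=E4 downbeat P5
bar 2: v0=F3 v1=F4 v2=C4 downbeat P5
bar 3: v0=E3 v1=C4 v2=B3 downbeat P5
bar 4: v0=G3 v1=E4 v2=B4 downbeat M3
bar 5: v0=A3 v1=A4 v2=A4 downbeat P8
bar 6: v0=A3 v1=F4 v2=A4 downbeat P8
bar 7: v0=G3 v1=G4 v2=B4 downbeat M3
  -> R5 @ bar 0 tick 0 v(0, 2): opens on M3
  -> R1 @ bar 1 tick 0 v(0, 1): G3/G4 P8 -> A3/A4 P8 similar
  -> R3 @ bar 1 tick 0 v(1, 2): A4 above E4
  -> R3 @ bar 1 tick 1 v(1, 2): A4 above E4
  -> R3 @ bar 1 tick 2 v(1, 2): A4 above E4
  -> R3 @ bar 1 tick 3 v(1, 2): A4 above E4
  -> R1 @ bar 2 tick 0 v(0, 1): A3/A4 P8 -> F3/F4 P8 similar
  -> R1 @ bar 2 tick 0 v(0, 2): A3/E4 P5 -> F3/C4 P5 similar
  -> R3 @ bar 2 tick 0 v(1, 2): F4 above C4
  -> R3 @ bar 2 tick 1 v(1, 2): F4 above C4
  -> R3 @ bar 2 tick 2 v(1, 2): F4 above C4
  -> R3 @ bar 2 tick 3 v(1, 2): F4 above C4
  -> R1 @ bar 3 tick 0 v(0, 2): F3/C4 P5 -> E3/B3 P5 similar
  -> R3 @ bar 3 tick 0 v(1, 2): C4 above B3
  -> R3 @ bar 3 tick 1 v(1, 2): C4 above B3
  -> R3 @ bar 3 tick 2 v(1, 2): C4 above B3
  -> R3 @ bar 3 tick 3 v(1, 2): C4 above B3
  -> R2 @ bar 4 tick 0 v(1, 2): C4/B3 m2 -> E4/B4 P5 similar
  -> R2 @ bar 5 tick 0 v(0, 1): G3/E4 M6 -> A3/A4 P8 similar
  -> R8 @ bar 6 tick 0 v(0, 2): penult P8 not 3rd/6th
  -> R6 @ bar 7 tick 3 v(0, 2): closes on M3

(0, 0, R5, (0, 2))
(1, 0, R1, (0, 1))
(1, 0, R3, (1, 2))
(1, 1, R3, (1, 2))
(1, 2, R3, (1, 2))
(1, 3, R3, (1, 2))
(2, 0, R1, (0, 1))
(2, 0, R1, (0, 2))
(2, 0, R3, (1, 2))
(2, 1, R3, (1, 2))
(2, 2, R3, (1, 2))
(2, 3, R3, (1, 2))
(3, 0, R1, (0, 2))
(3, 0, R3, (1, 2))
(3, 1, R3, (1, 2))
(3, 2, R3, (1, 2))
(3, 3, R3, (1, 2))
(4, 0, R2, (1, 2))
(5, 0, R2, (0, 1))
(6, 0, R8, (0, 2))
(7, 3, R6, (0, 2))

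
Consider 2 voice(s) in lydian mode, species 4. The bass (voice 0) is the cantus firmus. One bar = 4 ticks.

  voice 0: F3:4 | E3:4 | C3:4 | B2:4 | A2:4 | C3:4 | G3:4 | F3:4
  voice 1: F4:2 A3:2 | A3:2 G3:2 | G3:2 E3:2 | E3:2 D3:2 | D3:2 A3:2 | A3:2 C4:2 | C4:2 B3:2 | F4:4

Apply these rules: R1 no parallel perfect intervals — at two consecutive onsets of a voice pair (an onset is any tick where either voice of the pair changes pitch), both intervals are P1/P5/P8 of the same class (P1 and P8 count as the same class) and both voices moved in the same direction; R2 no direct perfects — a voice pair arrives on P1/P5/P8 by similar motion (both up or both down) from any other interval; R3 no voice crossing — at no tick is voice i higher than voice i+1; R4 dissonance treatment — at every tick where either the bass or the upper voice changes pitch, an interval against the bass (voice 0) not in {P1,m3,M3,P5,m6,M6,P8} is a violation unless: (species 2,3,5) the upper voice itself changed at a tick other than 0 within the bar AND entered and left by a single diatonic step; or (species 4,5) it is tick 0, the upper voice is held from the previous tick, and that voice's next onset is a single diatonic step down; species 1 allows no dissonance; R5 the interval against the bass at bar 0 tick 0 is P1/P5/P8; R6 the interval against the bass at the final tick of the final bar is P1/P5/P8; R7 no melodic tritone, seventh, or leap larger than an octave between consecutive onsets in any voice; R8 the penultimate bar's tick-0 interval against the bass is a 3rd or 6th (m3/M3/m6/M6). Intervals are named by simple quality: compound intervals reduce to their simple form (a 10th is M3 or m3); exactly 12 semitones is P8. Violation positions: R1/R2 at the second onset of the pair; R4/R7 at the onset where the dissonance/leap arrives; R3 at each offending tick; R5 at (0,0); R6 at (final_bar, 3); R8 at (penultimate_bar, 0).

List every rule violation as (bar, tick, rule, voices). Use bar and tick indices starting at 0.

(4, 0, R4, (0, 1))
(6, 0, R8, (0, 1))
(7, 0, R7, (1,))

bar 0: v0=F3 v1=F4 downbeat P8
bar 1: v0=E3 v1=A3 downbeat P4
bar 2: v0=C3 v1=G3 downbeat P5
bar 3: v0=B2 v1=E3 downbeat P4
bar 4: v0=A2 v1=D3 downbeat P4
bar 5: v0=C3 v1=A3 downbeat M6
bar 6: v0=G3 v1=C4 downbeat P4
bar 7: v0=F3 v1=F4 downbeat P8
  -> R4 @ bar 4 tick 0 v(0, 1): A2/D3 P4 untreated
  -> R8 @ bar 6 tick 0 v(0, 1): penult P4 not 3rd/6th
  -> R7 @ bar 7 tick 0 v(1,): B3->F4 leap 6st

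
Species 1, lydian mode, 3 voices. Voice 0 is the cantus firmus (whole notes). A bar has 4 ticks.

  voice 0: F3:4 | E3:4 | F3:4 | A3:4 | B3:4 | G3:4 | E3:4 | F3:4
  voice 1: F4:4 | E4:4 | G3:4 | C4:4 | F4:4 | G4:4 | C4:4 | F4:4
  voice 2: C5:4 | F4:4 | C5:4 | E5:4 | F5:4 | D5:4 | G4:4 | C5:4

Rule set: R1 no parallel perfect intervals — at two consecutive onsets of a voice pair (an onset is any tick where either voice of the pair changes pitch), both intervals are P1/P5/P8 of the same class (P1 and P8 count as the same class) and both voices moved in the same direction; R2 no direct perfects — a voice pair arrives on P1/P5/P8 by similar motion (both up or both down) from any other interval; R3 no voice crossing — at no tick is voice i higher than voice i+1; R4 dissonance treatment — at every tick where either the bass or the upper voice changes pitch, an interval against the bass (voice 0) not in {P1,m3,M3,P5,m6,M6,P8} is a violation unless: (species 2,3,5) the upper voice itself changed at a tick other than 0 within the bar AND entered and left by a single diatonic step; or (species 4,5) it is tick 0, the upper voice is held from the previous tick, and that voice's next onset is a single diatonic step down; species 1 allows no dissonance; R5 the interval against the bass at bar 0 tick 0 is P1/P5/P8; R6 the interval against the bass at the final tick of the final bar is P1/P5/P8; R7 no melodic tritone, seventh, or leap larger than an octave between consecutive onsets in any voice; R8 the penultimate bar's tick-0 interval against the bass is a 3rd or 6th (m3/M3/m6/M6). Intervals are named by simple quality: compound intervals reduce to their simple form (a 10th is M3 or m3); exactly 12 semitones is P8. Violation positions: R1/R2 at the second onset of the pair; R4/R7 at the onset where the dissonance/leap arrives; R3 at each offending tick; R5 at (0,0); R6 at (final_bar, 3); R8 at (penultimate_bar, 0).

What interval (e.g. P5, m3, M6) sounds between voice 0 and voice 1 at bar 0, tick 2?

voice 0=F3 voice 1=F4 -> P8

P8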